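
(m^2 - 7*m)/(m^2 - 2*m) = (m - 7)/(m - 2)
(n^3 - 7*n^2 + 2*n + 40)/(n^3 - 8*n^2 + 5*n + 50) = (n - 4)/(n - 5)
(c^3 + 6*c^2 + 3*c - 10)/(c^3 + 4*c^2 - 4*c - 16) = (c^2 + 4*c - 5)/(c^2 + 2*c - 8)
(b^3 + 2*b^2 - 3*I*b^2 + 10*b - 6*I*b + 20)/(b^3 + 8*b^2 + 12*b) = (b^2 - 3*I*b + 10)/(b*(b + 6))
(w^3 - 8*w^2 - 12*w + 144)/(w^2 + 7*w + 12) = (w^2 - 12*w + 36)/(w + 3)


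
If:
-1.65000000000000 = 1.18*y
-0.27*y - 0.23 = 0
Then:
No Solution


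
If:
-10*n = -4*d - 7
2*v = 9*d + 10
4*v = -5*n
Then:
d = -47/40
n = 23/100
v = -23/80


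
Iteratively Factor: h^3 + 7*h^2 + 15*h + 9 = (h + 3)*(h^2 + 4*h + 3) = (h + 3)^2*(h + 1)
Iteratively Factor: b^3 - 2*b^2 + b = (b - 1)*(b^2 - b) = (b - 1)^2*(b)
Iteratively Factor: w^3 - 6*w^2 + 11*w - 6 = (w - 1)*(w^2 - 5*w + 6) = (w - 2)*(w - 1)*(w - 3)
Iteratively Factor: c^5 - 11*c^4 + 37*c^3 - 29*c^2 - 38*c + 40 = (c - 1)*(c^4 - 10*c^3 + 27*c^2 - 2*c - 40) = (c - 4)*(c - 1)*(c^3 - 6*c^2 + 3*c + 10) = (c - 4)*(c - 1)*(c + 1)*(c^2 - 7*c + 10) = (c - 5)*(c - 4)*(c - 1)*(c + 1)*(c - 2)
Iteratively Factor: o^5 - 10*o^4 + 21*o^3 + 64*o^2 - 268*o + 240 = (o - 4)*(o^4 - 6*o^3 - 3*o^2 + 52*o - 60) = (o - 4)*(o + 3)*(o^3 - 9*o^2 + 24*o - 20) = (o - 4)*(o - 2)*(o + 3)*(o^2 - 7*o + 10) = (o - 5)*(o - 4)*(o - 2)*(o + 3)*(o - 2)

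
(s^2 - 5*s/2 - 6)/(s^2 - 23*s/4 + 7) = 2*(2*s + 3)/(4*s - 7)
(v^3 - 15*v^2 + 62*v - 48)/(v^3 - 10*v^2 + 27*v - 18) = (v - 8)/(v - 3)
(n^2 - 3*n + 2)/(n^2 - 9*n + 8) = (n - 2)/(n - 8)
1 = 1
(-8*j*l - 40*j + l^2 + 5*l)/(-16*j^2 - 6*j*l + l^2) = (l + 5)/(2*j + l)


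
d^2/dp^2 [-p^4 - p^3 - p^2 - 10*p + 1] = -12*p^2 - 6*p - 2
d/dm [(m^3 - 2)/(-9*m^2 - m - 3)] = (-3*m^2*(9*m^2 + m + 3) + (18*m + 1)*(m^3 - 2))/(9*m^2 + m + 3)^2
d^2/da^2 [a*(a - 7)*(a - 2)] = 6*a - 18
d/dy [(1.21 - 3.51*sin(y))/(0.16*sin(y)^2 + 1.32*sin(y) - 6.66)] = (0.5616*sin(y)^2 - 0.3872*sin(y) + 21.7794)*cos(y)/(0.0256*sin(y)^4 + 0.4224*sin(y)^3 - 0.3888*sin(y)^2 - 17.5824*sin(y) + 44.3556)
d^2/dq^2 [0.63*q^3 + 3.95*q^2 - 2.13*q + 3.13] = 3.78*q + 7.9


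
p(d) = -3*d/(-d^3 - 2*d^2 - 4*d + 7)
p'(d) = -3*d*(3*d^2 + 4*d + 4)/(-d^3 - 2*d^2 - 4*d + 7)^2 - 3/(-d^3 - 2*d^2 - 4*d + 7)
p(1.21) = 1.43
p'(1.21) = -6.27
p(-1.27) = 0.35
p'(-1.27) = -0.15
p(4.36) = 0.10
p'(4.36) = -0.04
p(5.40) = 0.07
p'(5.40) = -0.02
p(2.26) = 0.28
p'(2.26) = -0.21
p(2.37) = 0.26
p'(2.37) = -0.18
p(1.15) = 1.95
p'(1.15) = -12.21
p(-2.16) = 0.40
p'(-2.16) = 0.04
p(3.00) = 0.18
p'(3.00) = -0.09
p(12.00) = 0.02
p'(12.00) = 0.00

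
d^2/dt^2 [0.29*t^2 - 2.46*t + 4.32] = 0.580000000000000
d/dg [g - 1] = 1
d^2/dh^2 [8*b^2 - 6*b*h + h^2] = 2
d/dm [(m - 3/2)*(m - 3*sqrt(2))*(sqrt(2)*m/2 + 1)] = 3*sqrt(2)*m^2/2 - 4*m - 3*sqrt(2)*m/2 - 3*sqrt(2) + 3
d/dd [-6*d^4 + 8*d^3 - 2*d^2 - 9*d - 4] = -24*d^3 + 24*d^2 - 4*d - 9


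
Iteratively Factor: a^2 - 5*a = (a - 5)*(a)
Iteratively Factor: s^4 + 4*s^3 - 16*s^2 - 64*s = (s - 4)*(s^3 + 8*s^2 + 16*s) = s*(s - 4)*(s^2 + 8*s + 16) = s*(s - 4)*(s + 4)*(s + 4)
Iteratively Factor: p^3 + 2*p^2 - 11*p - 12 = (p - 3)*(p^2 + 5*p + 4) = (p - 3)*(p + 1)*(p + 4)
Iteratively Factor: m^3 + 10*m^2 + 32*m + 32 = (m + 2)*(m^2 + 8*m + 16) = (m + 2)*(m + 4)*(m + 4)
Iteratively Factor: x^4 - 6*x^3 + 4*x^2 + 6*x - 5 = (x + 1)*(x^3 - 7*x^2 + 11*x - 5) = (x - 1)*(x + 1)*(x^2 - 6*x + 5) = (x - 1)^2*(x + 1)*(x - 5)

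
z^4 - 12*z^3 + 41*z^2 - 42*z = z*(z - 7)*(z - 3)*(z - 2)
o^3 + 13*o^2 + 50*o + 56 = (o + 2)*(o + 4)*(o + 7)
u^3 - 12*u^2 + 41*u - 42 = (u - 7)*(u - 3)*(u - 2)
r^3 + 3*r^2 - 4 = (r - 1)*(r + 2)^2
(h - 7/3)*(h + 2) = h^2 - h/3 - 14/3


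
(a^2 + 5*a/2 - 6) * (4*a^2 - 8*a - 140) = 4*a^4 + 2*a^3 - 184*a^2 - 302*a + 840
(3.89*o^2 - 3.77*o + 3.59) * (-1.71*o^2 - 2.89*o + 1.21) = -6.6519*o^4 - 4.7954*o^3 + 9.4633*o^2 - 14.9368*o + 4.3439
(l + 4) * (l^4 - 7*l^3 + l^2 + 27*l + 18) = l^5 - 3*l^4 - 27*l^3 + 31*l^2 + 126*l + 72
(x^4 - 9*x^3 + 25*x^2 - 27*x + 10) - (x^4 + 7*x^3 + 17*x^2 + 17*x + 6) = -16*x^3 + 8*x^2 - 44*x + 4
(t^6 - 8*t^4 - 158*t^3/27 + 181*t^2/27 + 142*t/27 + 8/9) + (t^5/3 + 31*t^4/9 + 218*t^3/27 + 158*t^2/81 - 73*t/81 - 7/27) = t^6 + t^5/3 - 41*t^4/9 + 20*t^3/9 + 701*t^2/81 + 353*t/81 + 17/27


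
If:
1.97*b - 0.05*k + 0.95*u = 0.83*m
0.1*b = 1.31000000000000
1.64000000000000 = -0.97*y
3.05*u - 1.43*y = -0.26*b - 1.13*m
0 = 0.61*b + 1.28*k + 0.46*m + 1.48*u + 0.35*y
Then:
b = 13.10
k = -2.17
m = 20.39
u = -9.46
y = -1.69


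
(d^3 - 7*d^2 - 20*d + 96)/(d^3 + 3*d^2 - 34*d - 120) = (d^2 - 11*d + 24)/(d^2 - d - 30)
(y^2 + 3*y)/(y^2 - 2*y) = (y + 3)/(y - 2)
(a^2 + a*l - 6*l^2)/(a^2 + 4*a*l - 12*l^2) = (a + 3*l)/(a + 6*l)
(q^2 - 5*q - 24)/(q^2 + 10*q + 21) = (q - 8)/(q + 7)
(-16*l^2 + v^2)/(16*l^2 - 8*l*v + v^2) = (4*l + v)/(-4*l + v)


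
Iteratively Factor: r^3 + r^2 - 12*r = (r + 4)*(r^2 - 3*r) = r*(r + 4)*(r - 3)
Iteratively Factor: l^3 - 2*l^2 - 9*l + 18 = (l + 3)*(l^2 - 5*l + 6) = (l - 2)*(l + 3)*(l - 3)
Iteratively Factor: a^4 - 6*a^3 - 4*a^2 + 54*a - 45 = (a - 1)*(a^3 - 5*a^2 - 9*a + 45) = (a - 3)*(a - 1)*(a^2 - 2*a - 15) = (a - 3)*(a - 1)*(a + 3)*(a - 5)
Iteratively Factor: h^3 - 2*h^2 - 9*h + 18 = (h + 3)*(h^2 - 5*h + 6) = (h - 3)*(h + 3)*(h - 2)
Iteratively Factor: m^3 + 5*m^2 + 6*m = (m)*(m^2 + 5*m + 6) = m*(m + 3)*(m + 2)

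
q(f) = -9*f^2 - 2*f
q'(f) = -18*f - 2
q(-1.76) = -24.36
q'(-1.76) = 29.68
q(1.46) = -22.10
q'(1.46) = -28.28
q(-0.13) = 0.11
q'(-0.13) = 0.34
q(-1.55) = -18.52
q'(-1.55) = 25.90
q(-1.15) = -9.60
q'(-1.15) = 18.70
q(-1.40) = -14.84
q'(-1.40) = 23.20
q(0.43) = -2.52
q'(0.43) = -9.74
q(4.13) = -161.77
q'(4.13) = -76.34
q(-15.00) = -1995.00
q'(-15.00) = 268.00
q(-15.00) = -1995.00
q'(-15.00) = 268.00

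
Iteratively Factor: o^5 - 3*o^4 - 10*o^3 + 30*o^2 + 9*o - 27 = (o + 3)*(o^4 - 6*o^3 + 8*o^2 + 6*o - 9) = (o - 1)*(o + 3)*(o^3 - 5*o^2 + 3*o + 9) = (o - 1)*(o + 1)*(o + 3)*(o^2 - 6*o + 9) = (o - 3)*(o - 1)*(o + 1)*(o + 3)*(o - 3)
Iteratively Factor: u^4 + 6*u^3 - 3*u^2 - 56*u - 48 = (u + 1)*(u^3 + 5*u^2 - 8*u - 48) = (u + 1)*(u + 4)*(u^2 + u - 12) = (u - 3)*(u + 1)*(u + 4)*(u + 4)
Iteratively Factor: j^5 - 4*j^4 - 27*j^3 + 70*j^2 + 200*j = (j + 2)*(j^4 - 6*j^3 - 15*j^2 + 100*j) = (j + 2)*(j + 4)*(j^3 - 10*j^2 + 25*j) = (j - 5)*(j + 2)*(j + 4)*(j^2 - 5*j) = (j - 5)^2*(j + 2)*(j + 4)*(j)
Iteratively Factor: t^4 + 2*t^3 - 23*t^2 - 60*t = (t)*(t^3 + 2*t^2 - 23*t - 60) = t*(t + 3)*(t^2 - t - 20) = t*(t + 3)*(t + 4)*(t - 5)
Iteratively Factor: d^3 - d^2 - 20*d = (d)*(d^2 - d - 20) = d*(d - 5)*(d + 4)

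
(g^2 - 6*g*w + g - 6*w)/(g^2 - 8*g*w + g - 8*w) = (-g + 6*w)/(-g + 8*w)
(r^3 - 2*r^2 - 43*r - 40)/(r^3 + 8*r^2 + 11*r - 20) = (r^2 - 7*r - 8)/(r^2 + 3*r - 4)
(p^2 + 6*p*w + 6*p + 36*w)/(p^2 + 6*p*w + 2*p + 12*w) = (p + 6)/(p + 2)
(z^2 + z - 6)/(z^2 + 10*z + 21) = (z - 2)/(z + 7)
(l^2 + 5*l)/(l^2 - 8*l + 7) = l*(l + 5)/(l^2 - 8*l + 7)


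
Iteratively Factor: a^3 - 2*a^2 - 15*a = (a + 3)*(a^2 - 5*a) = (a - 5)*(a + 3)*(a)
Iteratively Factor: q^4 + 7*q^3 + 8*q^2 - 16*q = (q + 4)*(q^3 + 3*q^2 - 4*q) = q*(q + 4)*(q^2 + 3*q - 4) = q*(q + 4)^2*(q - 1)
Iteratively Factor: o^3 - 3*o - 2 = (o - 2)*(o^2 + 2*o + 1) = (o - 2)*(o + 1)*(o + 1)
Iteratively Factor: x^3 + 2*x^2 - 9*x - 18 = (x - 3)*(x^2 + 5*x + 6) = (x - 3)*(x + 3)*(x + 2)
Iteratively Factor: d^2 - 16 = (d + 4)*(d - 4)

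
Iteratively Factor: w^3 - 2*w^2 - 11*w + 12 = (w - 4)*(w^2 + 2*w - 3) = (w - 4)*(w + 3)*(w - 1)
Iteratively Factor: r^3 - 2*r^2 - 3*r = (r + 1)*(r^2 - 3*r) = (r - 3)*(r + 1)*(r)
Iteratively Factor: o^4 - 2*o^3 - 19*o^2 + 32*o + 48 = (o - 3)*(o^3 + o^2 - 16*o - 16) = (o - 4)*(o - 3)*(o^2 + 5*o + 4) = (o - 4)*(o - 3)*(o + 4)*(o + 1)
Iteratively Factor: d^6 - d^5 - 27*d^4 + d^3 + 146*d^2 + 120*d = (d + 1)*(d^5 - 2*d^4 - 25*d^3 + 26*d^2 + 120*d) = (d + 1)*(d + 4)*(d^4 - 6*d^3 - d^2 + 30*d) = (d - 5)*(d + 1)*(d + 4)*(d^3 - d^2 - 6*d) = (d - 5)*(d + 1)*(d + 2)*(d + 4)*(d^2 - 3*d) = d*(d - 5)*(d + 1)*(d + 2)*(d + 4)*(d - 3)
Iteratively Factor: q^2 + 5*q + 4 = (q + 4)*(q + 1)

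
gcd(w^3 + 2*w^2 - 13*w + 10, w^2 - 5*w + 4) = w - 1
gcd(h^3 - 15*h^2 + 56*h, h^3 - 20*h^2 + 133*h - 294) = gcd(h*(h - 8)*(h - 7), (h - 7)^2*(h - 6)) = h - 7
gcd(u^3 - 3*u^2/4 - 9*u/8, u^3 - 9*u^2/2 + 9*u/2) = u^2 - 3*u/2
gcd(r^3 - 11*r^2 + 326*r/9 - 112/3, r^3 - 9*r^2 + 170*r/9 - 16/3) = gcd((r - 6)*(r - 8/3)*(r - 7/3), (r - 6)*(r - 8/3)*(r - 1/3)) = r^2 - 26*r/3 + 16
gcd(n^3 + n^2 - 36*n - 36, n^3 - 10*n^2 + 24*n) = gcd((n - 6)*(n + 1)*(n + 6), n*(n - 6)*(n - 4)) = n - 6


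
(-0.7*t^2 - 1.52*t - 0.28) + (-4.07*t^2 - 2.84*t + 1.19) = -4.77*t^2 - 4.36*t + 0.91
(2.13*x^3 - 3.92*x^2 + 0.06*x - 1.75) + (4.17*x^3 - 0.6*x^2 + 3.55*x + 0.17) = 6.3*x^3 - 4.52*x^2 + 3.61*x - 1.58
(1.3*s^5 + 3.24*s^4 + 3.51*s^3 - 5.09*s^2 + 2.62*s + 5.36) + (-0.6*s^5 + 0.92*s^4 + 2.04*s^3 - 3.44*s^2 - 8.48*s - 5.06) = 0.7*s^5 + 4.16*s^4 + 5.55*s^3 - 8.53*s^2 - 5.86*s + 0.300000000000001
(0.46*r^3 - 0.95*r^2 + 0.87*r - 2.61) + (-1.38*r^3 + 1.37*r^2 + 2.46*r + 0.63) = -0.92*r^3 + 0.42*r^2 + 3.33*r - 1.98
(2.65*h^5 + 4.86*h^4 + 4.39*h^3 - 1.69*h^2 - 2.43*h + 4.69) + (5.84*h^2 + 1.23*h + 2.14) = 2.65*h^5 + 4.86*h^4 + 4.39*h^3 + 4.15*h^2 - 1.2*h + 6.83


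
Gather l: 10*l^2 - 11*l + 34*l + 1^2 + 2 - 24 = 10*l^2 + 23*l - 21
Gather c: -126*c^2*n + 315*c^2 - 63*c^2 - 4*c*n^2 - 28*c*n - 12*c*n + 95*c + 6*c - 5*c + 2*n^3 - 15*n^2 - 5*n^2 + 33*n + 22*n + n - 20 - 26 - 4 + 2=c^2*(252 - 126*n) + c*(-4*n^2 - 40*n + 96) + 2*n^3 - 20*n^2 + 56*n - 48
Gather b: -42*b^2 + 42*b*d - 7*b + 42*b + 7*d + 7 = -42*b^2 + b*(42*d + 35) + 7*d + 7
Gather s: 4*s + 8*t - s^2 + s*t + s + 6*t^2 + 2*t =-s^2 + s*(t + 5) + 6*t^2 + 10*t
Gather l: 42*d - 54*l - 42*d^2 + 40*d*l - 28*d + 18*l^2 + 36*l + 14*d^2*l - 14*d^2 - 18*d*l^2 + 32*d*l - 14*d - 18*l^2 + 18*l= -56*d^2 - 18*d*l^2 + l*(14*d^2 + 72*d)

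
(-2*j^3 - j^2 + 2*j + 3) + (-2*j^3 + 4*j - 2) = -4*j^3 - j^2 + 6*j + 1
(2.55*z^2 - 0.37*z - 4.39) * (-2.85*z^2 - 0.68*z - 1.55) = -7.2675*z^4 - 0.6795*z^3 + 8.8106*z^2 + 3.5587*z + 6.8045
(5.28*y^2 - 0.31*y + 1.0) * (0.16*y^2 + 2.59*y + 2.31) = 0.8448*y^4 + 13.6256*y^3 + 11.5539*y^2 + 1.8739*y + 2.31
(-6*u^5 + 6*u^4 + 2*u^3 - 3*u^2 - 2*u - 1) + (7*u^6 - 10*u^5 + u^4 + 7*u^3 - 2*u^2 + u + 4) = 7*u^6 - 16*u^5 + 7*u^4 + 9*u^3 - 5*u^2 - u + 3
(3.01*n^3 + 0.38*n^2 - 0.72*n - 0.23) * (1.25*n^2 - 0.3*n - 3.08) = 3.7625*n^5 - 0.428*n^4 - 10.2848*n^3 - 1.2419*n^2 + 2.2866*n + 0.7084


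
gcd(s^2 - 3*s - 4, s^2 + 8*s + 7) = s + 1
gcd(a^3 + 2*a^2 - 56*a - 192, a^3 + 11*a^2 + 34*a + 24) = a^2 + 10*a + 24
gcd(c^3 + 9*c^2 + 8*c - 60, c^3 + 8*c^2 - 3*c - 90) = c^2 + 11*c + 30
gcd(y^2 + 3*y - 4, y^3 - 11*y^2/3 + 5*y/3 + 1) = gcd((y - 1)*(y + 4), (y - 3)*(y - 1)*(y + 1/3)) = y - 1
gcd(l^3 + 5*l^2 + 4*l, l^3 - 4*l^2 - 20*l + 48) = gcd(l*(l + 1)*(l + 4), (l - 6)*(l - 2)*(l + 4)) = l + 4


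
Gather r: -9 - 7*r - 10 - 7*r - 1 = -14*r - 20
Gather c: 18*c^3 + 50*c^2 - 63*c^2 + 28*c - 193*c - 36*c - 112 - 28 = 18*c^3 - 13*c^2 - 201*c - 140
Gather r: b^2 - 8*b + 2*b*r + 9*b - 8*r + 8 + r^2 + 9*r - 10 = b^2 + b + r^2 + r*(2*b + 1) - 2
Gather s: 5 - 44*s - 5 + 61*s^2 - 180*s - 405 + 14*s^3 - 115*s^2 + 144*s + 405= 14*s^3 - 54*s^2 - 80*s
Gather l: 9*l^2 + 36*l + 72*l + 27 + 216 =9*l^2 + 108*l + 243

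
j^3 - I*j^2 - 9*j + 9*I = (j - 3)*(j + 3)*(j - I)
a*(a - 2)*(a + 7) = a^3 + 5*a^2 - 14*a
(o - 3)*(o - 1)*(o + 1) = o^3 - 3*o^2 - o + 3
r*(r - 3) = r^2 - 3*r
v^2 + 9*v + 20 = (v + 4)*(v + 5)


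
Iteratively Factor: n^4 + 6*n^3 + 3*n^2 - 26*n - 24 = (n + 1)*(n^3 + 5*n^2 - 2*n - 24) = (n + 1)*(n + 4)*(n^2 + n - 6) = (n + 1)*(n + 3)*(n + 4)*(n - 2)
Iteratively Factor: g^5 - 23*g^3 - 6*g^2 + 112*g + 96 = (g - 3)*(g^4 + 3*g^3 - 14*g^2 - 48*g - 32) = (g - 3)*(g + 4)*(g^3 - g^2 - 10*g - 8) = (g - 3)*(g + 1)*(g + 4)*(g^2 - 2*g - 8) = (g - 4)*(g - 3)*(g + 1)*(g + 4)*(g + 2)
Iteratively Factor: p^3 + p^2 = (p + 1)*(p^2) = p*(p + 1)*(p)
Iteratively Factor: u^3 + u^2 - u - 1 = (u + 1)*(u^2 - 1) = (u - 1)*(u + 1)*(u + 1)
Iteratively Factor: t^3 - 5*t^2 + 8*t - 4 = (t - 2)*(t^2 - 3*t + 2) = (t - 2)^2*(t - 1)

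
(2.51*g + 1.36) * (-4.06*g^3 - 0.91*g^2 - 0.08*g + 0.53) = -10.1906*g^4 - 7.8057*g^3 - 1.4384*g^2 + 1.2215*g + 0.7208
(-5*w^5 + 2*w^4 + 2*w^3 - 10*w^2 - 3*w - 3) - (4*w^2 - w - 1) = -5*w^5 + 2*w^4 + 2*w^3 - 14*w^2 - 2*w - 2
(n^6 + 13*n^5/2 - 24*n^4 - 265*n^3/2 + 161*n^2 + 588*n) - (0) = n^6 + 13*n^5/2 - 24*n^4 - 265*n^3/2 + 161*n^2 + 588*n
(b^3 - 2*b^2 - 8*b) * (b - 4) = b^4 - 6*b^3 + 32*b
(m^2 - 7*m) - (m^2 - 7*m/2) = -7*m/2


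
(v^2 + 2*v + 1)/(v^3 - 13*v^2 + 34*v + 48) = (v + 1)/(v^2 - 14*v + 48)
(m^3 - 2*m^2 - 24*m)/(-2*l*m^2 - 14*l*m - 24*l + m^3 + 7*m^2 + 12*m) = m*(6 - m)/(2*l*m + 6*l - m^2 - 3*m)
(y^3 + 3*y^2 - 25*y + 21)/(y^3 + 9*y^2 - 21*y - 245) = (y^2 - 4*y + 3)/(y^2 + 2*y - 35)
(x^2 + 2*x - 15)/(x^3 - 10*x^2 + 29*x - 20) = (x^2 + 2*x - 15)/(x^3 - 10*x^2 + 29*x - 20)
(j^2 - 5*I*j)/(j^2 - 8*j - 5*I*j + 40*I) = j/(j - 8)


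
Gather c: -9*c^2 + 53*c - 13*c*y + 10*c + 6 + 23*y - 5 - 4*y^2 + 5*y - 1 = -9*c^2 + c*(63 - 13*y) - 4*y^2 + 28*y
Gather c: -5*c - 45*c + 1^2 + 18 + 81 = 100 - 50*c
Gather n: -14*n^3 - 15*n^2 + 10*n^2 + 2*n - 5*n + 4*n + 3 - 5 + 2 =-14*n^3 - 5*n^2 + n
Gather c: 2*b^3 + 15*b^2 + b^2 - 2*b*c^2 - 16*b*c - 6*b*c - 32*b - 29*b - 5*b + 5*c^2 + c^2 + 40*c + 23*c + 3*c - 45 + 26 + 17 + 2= 2*b^3 + 16*b^2 - 66*b + c^2*(6 - 2*b) + c*(66 - 22*b)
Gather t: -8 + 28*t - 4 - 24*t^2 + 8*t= -24*t^2 + 36*t - 12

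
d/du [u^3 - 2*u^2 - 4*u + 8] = 3*u^2 - 4*u - 4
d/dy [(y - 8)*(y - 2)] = 2*y - 10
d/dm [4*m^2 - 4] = 8*m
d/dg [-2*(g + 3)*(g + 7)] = -4*g - 20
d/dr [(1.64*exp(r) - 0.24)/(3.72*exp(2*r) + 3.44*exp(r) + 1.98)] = (-6.1008*exp(2*r) + 1.7856*exp(r) + 4.0728)*exp(r)/(13.8384*exp(4*r) + 25.5936*exp(3*r) + 26.5648*exp(2*r) + 13.6224*exp(r) + 3.9204)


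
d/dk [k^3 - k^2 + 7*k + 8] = 3*k^2 - 2*k + 7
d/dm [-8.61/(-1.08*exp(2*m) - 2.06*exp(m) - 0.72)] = (-18.5976*exp(m) - 17.7366)*exp(m)/(1.08*exp(2*m) + 2.06*exp(m) + 0.72)^2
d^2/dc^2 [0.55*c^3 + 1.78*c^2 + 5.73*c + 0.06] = 3.3*c + 3.56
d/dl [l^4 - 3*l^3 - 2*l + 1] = 4*l^3 - 9*l^2 - 2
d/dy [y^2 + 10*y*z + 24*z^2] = 2*y + 10*z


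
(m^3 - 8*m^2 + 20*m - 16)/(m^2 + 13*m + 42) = (m^3 - 8*m^2 + 20*m - 16)/(m^2 + 13*m + 42)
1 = 1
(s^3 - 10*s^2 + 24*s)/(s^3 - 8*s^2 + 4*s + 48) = s/(s + 2)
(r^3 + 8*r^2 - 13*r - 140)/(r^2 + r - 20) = r + 7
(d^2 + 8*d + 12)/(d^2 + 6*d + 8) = (d + 6)/(d + 4)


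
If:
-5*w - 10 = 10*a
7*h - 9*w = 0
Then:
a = -w/2 - 1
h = 9*w/7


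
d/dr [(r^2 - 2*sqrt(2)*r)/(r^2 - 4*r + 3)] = 2*(-r*(r - 2)*(r - 2*sqrt(2)) + (r - sqrt(2))*(r^2 - 4*r + 3))/(r^2 - 4*r + 3)^2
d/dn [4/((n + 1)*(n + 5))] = 8*(-n - 3)/(n^4 + 12*n^3 + 46*n^2 + 60*n + 25)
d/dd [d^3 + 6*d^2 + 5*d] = 3*d^2 + 12*d + 5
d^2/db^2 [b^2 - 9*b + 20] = 2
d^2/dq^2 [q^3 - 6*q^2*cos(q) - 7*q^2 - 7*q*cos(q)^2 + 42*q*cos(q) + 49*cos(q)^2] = 6*q^2*cos(q) + 24*q*sin(q) - 42*q*cos(q) + 14*q*cos(2*q) + 6*q - 84*sin(q) + 14*sin(2*q) - 12*cos(q) - 98*cos(2*q) - 14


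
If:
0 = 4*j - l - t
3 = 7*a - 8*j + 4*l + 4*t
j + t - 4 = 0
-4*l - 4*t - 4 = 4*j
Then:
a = 23/35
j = -1/5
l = -5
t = 21/5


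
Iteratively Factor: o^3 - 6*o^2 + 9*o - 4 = (o - 1)*(o^2 - 5*o + 4) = (o - 4)*(o - 1)*(o - 1)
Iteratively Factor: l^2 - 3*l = (l)*(l - 3)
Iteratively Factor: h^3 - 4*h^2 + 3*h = (h - 3)*(h^2 - h) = (h - 3)*(h - 1)*(h)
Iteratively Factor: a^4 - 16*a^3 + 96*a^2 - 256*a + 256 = (a - 4)*(a^3 - 12*a^2 + 48*a - 64) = (a - 4)^2*(a^2 - 8*a + 16) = (a - 4)^3*(a - 4)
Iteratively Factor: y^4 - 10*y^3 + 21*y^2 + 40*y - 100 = (y + 2)*(y^3 - 12*y^2 + 45*y - 50) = (y - 5)*(y + 2)*(y^2 - 7*y + 10) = (y - 5)^2*(y + 2)*(y - 2)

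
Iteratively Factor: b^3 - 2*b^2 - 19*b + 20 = (b - 1)*(b^2 - b - 20) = (b - 1)*(b + 4)*(b - 5)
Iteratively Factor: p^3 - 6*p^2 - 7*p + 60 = (p + 3)*(p^2 - 9*p + 20) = (p - 4)*(p + 3)*(p - 5)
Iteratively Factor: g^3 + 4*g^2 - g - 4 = (g - 1)*(g^2 + 5*g + 4) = (g - 1)*(g + 4)*(g + 1)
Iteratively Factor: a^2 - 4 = (a + 2)*(a - 2)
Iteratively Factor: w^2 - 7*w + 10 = (w - 5)*(w - 2)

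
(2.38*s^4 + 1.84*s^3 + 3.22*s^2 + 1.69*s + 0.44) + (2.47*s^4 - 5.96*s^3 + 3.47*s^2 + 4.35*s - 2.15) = 4.85*s^4 - 4.12*s^3 + 6.69*s^2 + 6.04*s - 1.71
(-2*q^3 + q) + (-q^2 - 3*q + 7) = -2*q^3 - q^2 - 2*q + 7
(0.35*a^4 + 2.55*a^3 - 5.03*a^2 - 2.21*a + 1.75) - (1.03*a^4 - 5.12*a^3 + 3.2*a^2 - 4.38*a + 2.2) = -0.68*a^4 + 7.67*a^3 - 8.23*a^2 + 2.17*a - 0.45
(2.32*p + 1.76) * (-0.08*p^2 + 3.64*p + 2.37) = -0.1856*p^3 + 8.304*p^2 + 11.9048*p + 4.1712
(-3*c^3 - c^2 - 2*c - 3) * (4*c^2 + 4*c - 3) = -12*c^5 - 16*c^4 - 3*c^3 - 17*c^2 - 6*c + 9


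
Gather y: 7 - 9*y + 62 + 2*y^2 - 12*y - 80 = 2*y^2 - 21*y - 11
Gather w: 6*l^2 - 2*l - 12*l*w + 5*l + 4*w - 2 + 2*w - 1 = 6*l^2 + 3*l + w*(6 - 12*l) - 3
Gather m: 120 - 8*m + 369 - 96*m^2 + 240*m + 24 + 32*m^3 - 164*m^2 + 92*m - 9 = 32*m^3 - 260*m^2 + 324*m + 504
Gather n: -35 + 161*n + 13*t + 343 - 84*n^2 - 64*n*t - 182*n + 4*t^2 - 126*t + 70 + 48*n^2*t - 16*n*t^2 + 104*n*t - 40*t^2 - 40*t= n^2*(48*t - 84) + n*(-16*t^2 + 40*t - 21) - 36*t^2 - 153*t + 378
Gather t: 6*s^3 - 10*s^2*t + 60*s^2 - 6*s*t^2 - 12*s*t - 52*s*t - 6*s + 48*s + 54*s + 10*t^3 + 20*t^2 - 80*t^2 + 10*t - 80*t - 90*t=6*s^3 + 60*s^2 + 96*s + 10*t^3 + t^2*(-6*s - 60) + t*(-10*s^2 - 64*s - 160)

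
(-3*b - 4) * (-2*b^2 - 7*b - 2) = 6*b^3 + 29*b^2 + 34*b + 8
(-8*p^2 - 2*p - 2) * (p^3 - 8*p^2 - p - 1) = -8*p^5 + 62*p^4 + 22*p^3 + 26*p^2 + 4*p + 2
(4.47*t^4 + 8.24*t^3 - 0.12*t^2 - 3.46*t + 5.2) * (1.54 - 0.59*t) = -2.6373*t^5 + 2.0222*t^4 + 12.7604*t^3 + 1.8566*t^2 - 8.3964*t + 8.008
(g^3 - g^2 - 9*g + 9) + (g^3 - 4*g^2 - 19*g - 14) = 2*g^3 - 5*g^2 - 28*g - 5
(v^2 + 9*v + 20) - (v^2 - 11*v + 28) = 20*v - 8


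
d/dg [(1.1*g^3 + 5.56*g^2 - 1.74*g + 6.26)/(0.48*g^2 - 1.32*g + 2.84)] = (0.528*g^4 - 2.904*g^3 + 2.868*g^2 + 25.5712*g + 3.3216)/(0.2304*g^4 - 1.2672*g^3 + 4.4688*g^2 - 7.4976*g + 8.0656)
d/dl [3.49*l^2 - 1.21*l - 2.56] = 6.98*l - 1.21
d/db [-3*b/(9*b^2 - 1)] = 3*(9*b^2 + 1)/(9*b^2 - 1)^2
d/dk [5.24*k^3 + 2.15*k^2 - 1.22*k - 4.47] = 15.72*k^2 + 4.3*k - 1.22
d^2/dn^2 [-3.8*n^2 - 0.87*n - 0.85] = -7.60000000000000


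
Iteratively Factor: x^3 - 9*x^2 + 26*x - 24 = (x - 2)*(x^2 - 7*x + 12) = (x - 3)*(x - 2)*(x - 4)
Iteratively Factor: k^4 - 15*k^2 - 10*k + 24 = (k + 3)*(k^3 - 3*k^2 - 6*k + 8) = (k - 4)*(k + 3)*(k^2 + k - 2) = (k - 4)*(k + 2)*(k + 3)*(k - 1)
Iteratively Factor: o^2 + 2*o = (o)*(o + 2)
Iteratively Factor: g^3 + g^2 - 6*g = (g + 3)*(g^2 - 2*g) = g*(g + 3)*(g - 2)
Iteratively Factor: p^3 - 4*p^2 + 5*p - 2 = (p - 2)*(p^2 - 2*p + 1) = (p - 2)*(p - 1)*(p - 1)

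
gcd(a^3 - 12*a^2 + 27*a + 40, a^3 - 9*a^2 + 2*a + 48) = a - 8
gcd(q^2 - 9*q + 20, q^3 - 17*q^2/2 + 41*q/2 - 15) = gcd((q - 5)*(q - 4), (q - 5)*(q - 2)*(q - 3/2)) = q - 5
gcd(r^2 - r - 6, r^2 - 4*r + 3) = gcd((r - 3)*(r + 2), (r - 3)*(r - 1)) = r - 3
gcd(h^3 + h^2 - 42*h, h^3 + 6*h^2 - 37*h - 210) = h^2 + h - 42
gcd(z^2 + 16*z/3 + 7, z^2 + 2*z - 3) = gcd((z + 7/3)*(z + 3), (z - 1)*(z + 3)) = z + 3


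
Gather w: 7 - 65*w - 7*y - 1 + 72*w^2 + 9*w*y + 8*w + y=72*w^2 + w*(9*y - 57) - 6*y + 6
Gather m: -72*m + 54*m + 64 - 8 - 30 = 26 - 18*m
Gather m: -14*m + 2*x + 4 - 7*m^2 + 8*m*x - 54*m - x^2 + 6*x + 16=-7*m^2 + m*(8*x - 68) - x^2 + 8*x + 20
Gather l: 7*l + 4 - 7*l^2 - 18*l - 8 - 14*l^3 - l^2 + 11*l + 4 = -14*l^3 - 8*l^2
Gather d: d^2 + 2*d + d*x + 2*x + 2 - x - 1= d^2 + d*(x + 2) + x + 1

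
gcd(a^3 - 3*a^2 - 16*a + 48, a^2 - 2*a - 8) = a - 4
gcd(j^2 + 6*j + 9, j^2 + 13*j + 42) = 1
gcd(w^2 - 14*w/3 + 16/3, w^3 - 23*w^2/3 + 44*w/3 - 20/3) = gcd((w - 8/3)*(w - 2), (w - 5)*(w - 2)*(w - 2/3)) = w - 2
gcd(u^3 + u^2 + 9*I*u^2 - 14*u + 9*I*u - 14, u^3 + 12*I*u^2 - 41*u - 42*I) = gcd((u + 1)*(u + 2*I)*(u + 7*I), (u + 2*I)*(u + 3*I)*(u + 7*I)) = u^2 + 9*I*u - 14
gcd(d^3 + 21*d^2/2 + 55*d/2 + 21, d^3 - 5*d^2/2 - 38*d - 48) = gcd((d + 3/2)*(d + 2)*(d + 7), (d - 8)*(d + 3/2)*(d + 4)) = d + 3/2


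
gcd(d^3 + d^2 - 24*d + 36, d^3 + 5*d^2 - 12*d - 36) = d^2 + 3*d - 18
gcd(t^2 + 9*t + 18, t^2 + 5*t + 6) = t + 3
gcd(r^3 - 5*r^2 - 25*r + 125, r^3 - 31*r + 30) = r - 5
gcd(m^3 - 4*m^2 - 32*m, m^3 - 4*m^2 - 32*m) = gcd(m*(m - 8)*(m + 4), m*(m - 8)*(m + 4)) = m^3 - 4*m^2 - 32*m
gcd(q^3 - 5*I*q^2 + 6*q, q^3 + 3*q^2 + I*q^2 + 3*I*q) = q^2 + I*q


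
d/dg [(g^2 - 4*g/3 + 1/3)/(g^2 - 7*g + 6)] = -17/(3*g^2 - 36*g + 108)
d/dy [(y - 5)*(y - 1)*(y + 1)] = 3*y^2 - 10*y - 1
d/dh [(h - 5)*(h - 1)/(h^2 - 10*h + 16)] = 2*(-2*h^2 + 11*h - 23)/(h^4 - 20*h^3 + 132*h^2 - 320*h + 256)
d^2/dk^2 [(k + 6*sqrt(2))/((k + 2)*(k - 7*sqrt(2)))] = 2*(-(k + 2)^2*(k - 7*sqrt(2)) + (k + 2)^2*(k + 6*sqrt(2)) - (k + 2)*(k - 7*sqrt(2))^2 + (k + 2)*(k - 7*sqrt(2))*(k + 6*sqrt(2)) + (k - 7*sqrt(2))^2*(k + 6*sqrt(2)))/((k + 2)^3*(k - 7*sqrt(2))^3)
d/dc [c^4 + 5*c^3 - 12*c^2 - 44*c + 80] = 4*c^3 + 15*c^2 - 24*c - 44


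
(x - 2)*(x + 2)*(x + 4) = x^3 + 4*x^2 - 4*x - 16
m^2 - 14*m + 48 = (m - 8)*(m - 6)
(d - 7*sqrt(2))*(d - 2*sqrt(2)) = d^2 - 9*sqrt(2)*d + 28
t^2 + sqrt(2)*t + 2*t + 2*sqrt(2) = (t + 2)*(t + sqrt(2))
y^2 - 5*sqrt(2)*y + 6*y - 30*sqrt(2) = (y + 6)*(y - 5*sqrt(2))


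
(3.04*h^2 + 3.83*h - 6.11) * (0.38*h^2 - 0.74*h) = 1.1552*h^4 - 0.7942*h^3 - 5.156*h^2 + 4.5214*h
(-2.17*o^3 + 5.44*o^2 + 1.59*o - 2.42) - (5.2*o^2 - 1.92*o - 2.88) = -2.17*o^3 + 0.24*o^2 + 3.51*o + 0.46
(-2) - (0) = -2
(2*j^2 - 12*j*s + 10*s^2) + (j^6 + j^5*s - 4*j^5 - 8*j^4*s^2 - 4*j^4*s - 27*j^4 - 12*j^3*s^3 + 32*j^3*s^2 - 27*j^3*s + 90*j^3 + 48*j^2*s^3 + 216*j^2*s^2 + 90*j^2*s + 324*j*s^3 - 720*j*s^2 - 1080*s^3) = j^6 + j^5*s - 4*j^5 - 8*j^4*s^2 - 4*j^4*s - 27*j^4 - 12*j^3*s^3 + 32*j^3*s^2 - 27*j^3*s + 90*j^3 + 48*j^2*s^3 + 216*j^2*s^2 + 90*j^2*s + 2*j^2 + 324*j*s^3 - 720*j*s^2 - 12*j*s - 1080*s^3 + 10*s^2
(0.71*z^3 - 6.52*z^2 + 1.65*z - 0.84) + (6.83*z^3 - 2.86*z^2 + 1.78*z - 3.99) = 7.54*z^3 - 9.38*z^2 + 3.43*z - 4.83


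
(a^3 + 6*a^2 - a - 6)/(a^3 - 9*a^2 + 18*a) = (a^3 + 6*a^2 - a - 6)/(a*(a^2 - 9*a + 18))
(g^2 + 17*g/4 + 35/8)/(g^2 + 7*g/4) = (g + 5/2)/g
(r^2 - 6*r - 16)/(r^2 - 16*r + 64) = (r + 2)/(r - 8)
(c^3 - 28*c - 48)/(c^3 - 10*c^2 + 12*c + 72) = (c + 4)/(c - 6)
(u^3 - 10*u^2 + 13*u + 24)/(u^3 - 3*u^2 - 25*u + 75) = (u^2 - 7*u - 8)/(u^2 - 25)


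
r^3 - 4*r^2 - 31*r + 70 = (r - 7)*(r - 2)*(r + 5)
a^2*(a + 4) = a^3 + 4*a^2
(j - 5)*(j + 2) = j^2 - 3*j - 10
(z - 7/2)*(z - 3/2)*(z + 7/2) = z^3 - 3*z^2/2 - 49*z/4 + 147/8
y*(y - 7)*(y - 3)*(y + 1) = y^4 - 9*y^3 + 11*y^2 + 21*y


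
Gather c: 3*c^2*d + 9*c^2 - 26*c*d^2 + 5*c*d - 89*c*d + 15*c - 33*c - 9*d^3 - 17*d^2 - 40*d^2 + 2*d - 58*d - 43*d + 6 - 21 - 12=c^2*(3*d + 9) + c*(-26*d^2 - 84*d - 18) - 9*d^3 - 57*d^2 - 99*d - 27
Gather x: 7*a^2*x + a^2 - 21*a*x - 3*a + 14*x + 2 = a^2 - 3*a + x*(7*a^2 - 21*a + 14) + 2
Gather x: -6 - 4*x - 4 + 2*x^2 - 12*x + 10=2*x^2 - 16*x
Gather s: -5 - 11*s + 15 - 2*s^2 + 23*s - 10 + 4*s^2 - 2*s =2*s^2 + 10*s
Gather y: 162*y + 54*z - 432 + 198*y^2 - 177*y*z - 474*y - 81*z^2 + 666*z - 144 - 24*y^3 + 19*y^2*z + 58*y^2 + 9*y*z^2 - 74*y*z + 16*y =-24*y^3 + y^2*(19*z + 256) + y*(9*z^2 - 251*z - 296) - 81*z^2 + 720*z - 576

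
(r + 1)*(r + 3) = r^2 + 4*r + 3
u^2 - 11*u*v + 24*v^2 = (u - 8*v)*(u - 3*v)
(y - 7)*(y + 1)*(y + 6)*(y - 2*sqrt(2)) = y^4 - 2*sqrt(2)*y^3 - 43*y^2 - 42*y + 86*sqrt(2)*y + 84*sqrt(2)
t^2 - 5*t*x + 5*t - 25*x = (t + 5)*(t - 5*x)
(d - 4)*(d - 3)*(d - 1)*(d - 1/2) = d^4 - 17*d^3/2 + 23*d^2 - 43*d/2 + 6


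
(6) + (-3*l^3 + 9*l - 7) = -3*l^3 + 9*l - 1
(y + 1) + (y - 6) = 2*y - 5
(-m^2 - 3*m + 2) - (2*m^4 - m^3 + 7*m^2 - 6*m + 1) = -2*m^4 + m^3 - 8*m^2 + 3*m + 1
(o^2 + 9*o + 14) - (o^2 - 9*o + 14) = 18*o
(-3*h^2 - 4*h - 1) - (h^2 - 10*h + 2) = -4*h^2 + 6*h - 3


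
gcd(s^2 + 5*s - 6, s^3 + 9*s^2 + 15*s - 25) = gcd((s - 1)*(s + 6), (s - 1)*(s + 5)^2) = s - 1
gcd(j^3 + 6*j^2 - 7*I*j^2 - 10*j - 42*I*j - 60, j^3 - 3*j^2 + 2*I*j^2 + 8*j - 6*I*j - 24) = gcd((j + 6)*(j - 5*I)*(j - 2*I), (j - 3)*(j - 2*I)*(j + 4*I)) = j - 2*I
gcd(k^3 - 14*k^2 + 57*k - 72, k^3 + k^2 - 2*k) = 1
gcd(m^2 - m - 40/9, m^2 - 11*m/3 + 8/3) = m - 8/3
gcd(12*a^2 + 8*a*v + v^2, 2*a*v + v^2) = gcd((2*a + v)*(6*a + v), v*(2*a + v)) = 2*a + v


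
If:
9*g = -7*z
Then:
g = -7*z/9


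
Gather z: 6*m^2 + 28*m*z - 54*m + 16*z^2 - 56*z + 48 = 6*m^2 - 54*m + 16*z^2 + z*(28*m - 56) + 48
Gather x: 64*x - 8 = 64*x - 8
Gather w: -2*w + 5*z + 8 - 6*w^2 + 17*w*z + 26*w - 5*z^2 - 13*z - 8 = -6*w^2 + w*(17*z + 24) - 5*z^2 - 8*z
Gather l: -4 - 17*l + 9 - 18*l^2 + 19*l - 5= -18*l^2 + 2*l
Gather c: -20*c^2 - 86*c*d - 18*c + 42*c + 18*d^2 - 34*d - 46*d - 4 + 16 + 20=-20*c^2 + c*(24 - 86*d) + 18*d^2 - 80*d + 32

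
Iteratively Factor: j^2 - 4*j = (j)*(j - 4)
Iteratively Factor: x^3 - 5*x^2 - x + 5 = (x - 5)*(x^2 - 1) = (x - 5)*(x - 1)*(x + 1)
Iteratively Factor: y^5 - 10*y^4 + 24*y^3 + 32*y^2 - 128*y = (y)*(y^4 - 10*y^3 + 24*y^2 + 32*y - 128) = y*(y - 4)*(y^3 - 6*y^2 + 32) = y*(y - 4)*(y + 2)*(y^2 - 8*y + 16) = y*(y - 4)^2*(y + 2)*(y - 4)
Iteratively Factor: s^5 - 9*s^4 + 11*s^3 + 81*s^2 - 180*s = (s + 3)*(s^4 - 12*s^3 + 47*s^2 - 60*s) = (s - 5)*(s + 3)*(s^3 - 7*s^2 + 12*s) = s*(s - 5)*(s + 3)*(s^2 - 7*s + 12) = s*(s - 5)*(s - 3)*(s + 3)*(s - 4)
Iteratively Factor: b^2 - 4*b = (b)*(b - 4)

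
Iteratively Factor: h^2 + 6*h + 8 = (h + 2)*(h + 4)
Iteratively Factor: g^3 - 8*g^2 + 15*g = (g - 5)*(g^2 - 3*g) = (g - 5)*(g - 3)*(g)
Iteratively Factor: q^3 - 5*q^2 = (q - 5)*(q^2) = q*(q - 5)*(q)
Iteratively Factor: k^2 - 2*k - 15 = (k + 3)*(k - 5)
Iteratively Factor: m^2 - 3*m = (m)*(m - 3)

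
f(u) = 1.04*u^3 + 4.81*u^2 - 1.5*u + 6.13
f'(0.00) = -1.50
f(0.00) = 6.13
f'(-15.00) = 556.20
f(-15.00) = -2399.12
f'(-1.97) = -8.34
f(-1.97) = 19.80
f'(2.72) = 47.75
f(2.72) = 58.56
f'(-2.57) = -5.62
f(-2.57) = 24.10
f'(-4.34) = 15.52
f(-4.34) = 18.22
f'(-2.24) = -7.39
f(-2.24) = 21.94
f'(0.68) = 6.48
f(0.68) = 7.66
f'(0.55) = 4.73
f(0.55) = 6.93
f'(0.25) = 1.10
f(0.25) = 6.07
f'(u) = 3.12*u^2 + 9.62*u - 1.5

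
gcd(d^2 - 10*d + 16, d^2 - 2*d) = d - 2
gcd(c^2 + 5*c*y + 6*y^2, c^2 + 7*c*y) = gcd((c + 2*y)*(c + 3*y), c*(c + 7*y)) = 1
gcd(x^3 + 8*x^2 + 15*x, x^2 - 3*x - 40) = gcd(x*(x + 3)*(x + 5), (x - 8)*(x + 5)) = x + 5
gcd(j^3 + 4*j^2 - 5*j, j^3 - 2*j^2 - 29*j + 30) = j^2 + 4*j - 5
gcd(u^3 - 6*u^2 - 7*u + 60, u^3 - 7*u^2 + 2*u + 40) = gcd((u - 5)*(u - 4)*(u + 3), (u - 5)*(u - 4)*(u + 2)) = u^2 - 9*u + 20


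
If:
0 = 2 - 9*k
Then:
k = 2/9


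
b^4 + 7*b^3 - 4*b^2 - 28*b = b*(b - 2)*(b + 2)*(b + 7)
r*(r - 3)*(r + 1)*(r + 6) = r^4 + 4*r^3 - 15*r^2 - 18*r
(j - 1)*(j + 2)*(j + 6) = j^3 + 7*j^2 + 4*j - 12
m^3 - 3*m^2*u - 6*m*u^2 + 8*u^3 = (m - 4*u)*(m - u)*(m + 2*u)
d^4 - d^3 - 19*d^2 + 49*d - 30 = (d - 3)*(d - 2)*(d - 1)*(d + 5)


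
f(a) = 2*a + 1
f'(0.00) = 2.00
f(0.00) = 1.00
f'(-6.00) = 2.00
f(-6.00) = -11.00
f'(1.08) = 2.00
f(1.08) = 3.16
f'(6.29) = 2.00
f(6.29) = 13.58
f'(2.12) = 2.00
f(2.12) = 5.24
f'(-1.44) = 2.00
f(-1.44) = -1.88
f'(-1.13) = 2.00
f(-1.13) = -1.26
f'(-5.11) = 2.00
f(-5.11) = -9.22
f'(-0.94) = 2.00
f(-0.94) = -0.88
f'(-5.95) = 2.00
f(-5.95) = -10.90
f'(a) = 2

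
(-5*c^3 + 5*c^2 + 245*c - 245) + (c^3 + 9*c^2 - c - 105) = -4*c^3 + 14*c^2 + 244*c - 350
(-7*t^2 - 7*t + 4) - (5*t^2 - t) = -12*t^2 - 6*t + 4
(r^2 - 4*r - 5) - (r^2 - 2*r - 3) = -2*r - 2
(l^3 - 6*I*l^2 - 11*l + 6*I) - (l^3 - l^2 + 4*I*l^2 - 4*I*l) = l^2 - 10*I*l^2 - 11*l + 4*I*l + 6*I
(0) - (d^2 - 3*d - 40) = -d^2 + 3*d + 40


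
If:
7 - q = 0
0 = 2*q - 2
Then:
No Solution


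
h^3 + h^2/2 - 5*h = h*(h - 2)*(h + 5/2)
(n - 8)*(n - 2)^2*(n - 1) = n^4 - 13*n^3 + 48*n^2 - 68*n + 32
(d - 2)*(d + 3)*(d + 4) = d^3 + 5*d^2 - 2*d - 24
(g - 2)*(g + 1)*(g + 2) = g^3 + g^2 - 4*g - 4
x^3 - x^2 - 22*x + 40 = (x - 4)*(x - 2)*(x + 5)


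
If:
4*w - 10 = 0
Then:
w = 5/2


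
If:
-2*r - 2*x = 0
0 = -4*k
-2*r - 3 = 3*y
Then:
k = 0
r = -3*y/2 - 3/2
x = 3*y/2 + 3/2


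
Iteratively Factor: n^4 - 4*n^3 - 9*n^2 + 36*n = (n - 3)*(n^3 - n^2 - 12*n) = (n - 4)*(n - 3)*(n^2 + 3*n) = (n - 4)*(n - 3)*(n + 3)*(n)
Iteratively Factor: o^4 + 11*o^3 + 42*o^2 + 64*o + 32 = (o + 4)*(o^3 + 7*o^2 + 14*o + 8) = (o + 2)*(o + 4)*(o^2 + 5*o + 4) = (o + 2)*(o + 4)^2*(o + 1)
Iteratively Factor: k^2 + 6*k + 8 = (k + 2)*(k + 4)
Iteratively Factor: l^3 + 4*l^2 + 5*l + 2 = (l + 1)*(l^2 + 3*l + 2) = (l + 1)*(l + 2)*(l + 1)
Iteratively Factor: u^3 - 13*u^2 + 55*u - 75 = (u - 5)*(u^2 - 8*u + 15) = (u - 5)^2*(u - 3)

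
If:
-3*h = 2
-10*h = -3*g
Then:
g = -20/9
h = -2/3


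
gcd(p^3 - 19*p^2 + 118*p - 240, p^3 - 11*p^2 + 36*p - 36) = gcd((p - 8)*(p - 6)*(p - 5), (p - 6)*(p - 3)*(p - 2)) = p - 6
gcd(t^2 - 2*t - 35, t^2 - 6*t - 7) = t - 7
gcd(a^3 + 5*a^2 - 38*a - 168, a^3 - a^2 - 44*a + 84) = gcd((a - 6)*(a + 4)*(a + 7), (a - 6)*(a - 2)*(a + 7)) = a^2 + a - 42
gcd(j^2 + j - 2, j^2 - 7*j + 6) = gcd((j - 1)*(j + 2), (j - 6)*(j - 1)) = j - 1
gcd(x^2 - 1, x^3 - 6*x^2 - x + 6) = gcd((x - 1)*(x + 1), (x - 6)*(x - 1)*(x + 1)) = x^2 - 1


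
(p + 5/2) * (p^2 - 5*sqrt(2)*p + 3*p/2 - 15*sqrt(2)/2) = p^3 - 5*sqrt(2)*p^2 + 4*p^2 - 20*sqrt(2)*p + 15*p/4 - 75*sqrt(2)/4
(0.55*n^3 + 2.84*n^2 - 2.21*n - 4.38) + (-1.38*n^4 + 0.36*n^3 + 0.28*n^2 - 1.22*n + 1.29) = -1.38*n^4 + 0.91*n^3 + 3.12*n^2 - 3.43*n - 3.09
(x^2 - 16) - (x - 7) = x^2 - x - 9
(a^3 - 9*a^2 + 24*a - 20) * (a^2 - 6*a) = a^5 - 15*a^4 + 78*a^3 - 164*a^2 + 120*a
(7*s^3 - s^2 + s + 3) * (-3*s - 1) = -21*s^4 - 4*s^3 - 2*s^2 - 10*s - 3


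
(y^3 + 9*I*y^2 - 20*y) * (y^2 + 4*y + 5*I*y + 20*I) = y^5 + 4*y^4 + 14*I*y^4 - 65*y^3 + 56*I*y^3 - 260*y^2 - 100*I*y^2 - 400*I*y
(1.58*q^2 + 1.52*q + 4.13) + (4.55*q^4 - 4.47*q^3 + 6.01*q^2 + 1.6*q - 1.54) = 4.55*q^4 - 4.47*q^3 + 7.59*q^2 + 3.12*q + 2.59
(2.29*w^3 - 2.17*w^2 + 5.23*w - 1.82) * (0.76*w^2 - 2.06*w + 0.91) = 1.7404*w^5 - 6.3666*w^4 + 10.5289*w^3 - 14.1317*w^2 + 8.5085*w - 1.6562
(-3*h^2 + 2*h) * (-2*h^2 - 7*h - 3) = 6*h^4 + 17*h^3 - 5*h^2 - 6*h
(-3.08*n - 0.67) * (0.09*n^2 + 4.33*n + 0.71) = -0.2772*n^3 - 13.3967*n^2 - 5.0879*n - 0.4757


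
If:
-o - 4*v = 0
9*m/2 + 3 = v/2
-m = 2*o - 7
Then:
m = -55/71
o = 276/71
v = -69/71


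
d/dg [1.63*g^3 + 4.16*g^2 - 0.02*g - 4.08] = 4.89*g^2 + 8.32*g - 0.02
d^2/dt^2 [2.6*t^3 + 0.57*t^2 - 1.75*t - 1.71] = 15.6*t + 1.14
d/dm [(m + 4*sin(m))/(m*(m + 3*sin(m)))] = (m^2*cos(m) - m^2 - 8*m*sin(m) - 12*sin(m)^2)/(m^2*(m + 3*sin(m))^2)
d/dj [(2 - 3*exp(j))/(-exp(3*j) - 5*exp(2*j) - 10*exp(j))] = (-6*exp(3*j) - 9*exp(2*j) + 20*exp(j) + 20)*exp(-j)/(exp(4*j) + 10*exp(3*j) + 45*exp(2*j) + 100*exp(j) + 100)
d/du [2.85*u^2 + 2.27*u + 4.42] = 5.7*u + 2.27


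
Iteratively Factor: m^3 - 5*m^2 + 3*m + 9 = (m - 3)*(m^2 - 2*m - 3) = (m - 3)*(m + 1)*(m - 3)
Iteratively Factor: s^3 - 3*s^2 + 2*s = (s)*(s^2 - 3*s + 2) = s*(s - 1)*(s - 2)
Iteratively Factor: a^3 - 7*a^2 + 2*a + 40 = (a - 5)*(a^2 - 2*a - 8) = (a - 5)*(a + 2)*(a - 4)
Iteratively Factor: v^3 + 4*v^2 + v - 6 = (v + 3)*(v^2 + v - 2) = (v + 2)*(v + 3)*(v - 1)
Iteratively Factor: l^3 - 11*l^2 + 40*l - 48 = (l - 4)*(l^2 - 7*l + 12) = (l - 4)*(l - 3)*(l - 4)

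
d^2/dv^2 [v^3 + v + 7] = 6*v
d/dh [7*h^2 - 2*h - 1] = 14*h - 2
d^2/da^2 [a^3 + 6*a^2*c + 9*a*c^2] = 6*a + 12*c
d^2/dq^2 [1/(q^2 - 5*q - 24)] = 2*(q^2 - 5*q - (2*q - 5)^2 - 24)/(-q^2 + 5*q + 24)^3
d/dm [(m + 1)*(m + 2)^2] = (m + 2)*(3*m + 4)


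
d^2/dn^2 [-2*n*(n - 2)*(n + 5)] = -12*n - 12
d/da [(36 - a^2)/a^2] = -72/a^3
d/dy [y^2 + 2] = 2*y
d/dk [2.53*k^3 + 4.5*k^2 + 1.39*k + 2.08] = 7.59*k^2 + 9.0*k + 1.39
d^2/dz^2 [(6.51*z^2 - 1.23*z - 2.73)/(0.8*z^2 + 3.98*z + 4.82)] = (-43.03008*z^3 - 161.09856*z^2 - 23.6966400000001*z + 284.24268)/(0.512*z^6 + 7.6416*z^5 + 47.27136*z^4 + 155.126072*z^3 + 284.809944*z^2 + 277.394856*z + 111.980168)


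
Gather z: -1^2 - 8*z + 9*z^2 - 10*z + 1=9*z^2 - 18*z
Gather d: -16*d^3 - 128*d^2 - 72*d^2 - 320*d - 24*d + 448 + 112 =-16*d^3 - 200*d^2 - 344*d + 560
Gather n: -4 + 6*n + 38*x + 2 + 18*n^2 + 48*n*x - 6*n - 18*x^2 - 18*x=18*n^2 + 48*n*x - 18*x^2 + 20*x - 2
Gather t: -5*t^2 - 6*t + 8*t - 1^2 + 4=-5*t^2 + 2*t + 3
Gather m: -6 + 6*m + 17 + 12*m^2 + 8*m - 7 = 12*m^2 + 14*m + 4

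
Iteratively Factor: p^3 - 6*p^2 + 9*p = (p)*(p^2 - 6*p + 9) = p*(p - 3)*(p - 3)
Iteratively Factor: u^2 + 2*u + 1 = (u + 1)*(u + 1)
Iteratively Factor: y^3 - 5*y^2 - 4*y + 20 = (y + 2)*(y^2 - 7*y + 10) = (y - 2)*(y + 2)*(y - 5)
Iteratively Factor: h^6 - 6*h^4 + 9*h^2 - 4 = (h + 1)*(h^5 - h^4 - 5*h^3 + 5*h^2 + 4*h - 4) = (h - 1)*(h + 1)*(h^4 - 5*h^2 + 4) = (h - 1)^2*(h + 1)*(h^3 + h^2 - 4*h - 4) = (h - 1)^2*(h + 1)*(h + 2)*(h^2 - h - 2) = (h - 1)^2*(h + 1)^2*(h + 2)*(h - 2)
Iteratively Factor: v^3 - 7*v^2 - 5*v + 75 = (v + 3)*(v^2 - 10*v + 25) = (v - 5)*(v + 3)*(v - 5)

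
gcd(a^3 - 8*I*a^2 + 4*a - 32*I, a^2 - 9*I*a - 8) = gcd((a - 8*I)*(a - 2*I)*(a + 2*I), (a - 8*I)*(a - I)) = a - 8*I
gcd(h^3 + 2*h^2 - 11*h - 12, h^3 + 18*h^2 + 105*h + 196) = h + 4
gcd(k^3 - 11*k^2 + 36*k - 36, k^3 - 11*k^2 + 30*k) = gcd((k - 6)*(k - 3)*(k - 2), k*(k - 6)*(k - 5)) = k - 6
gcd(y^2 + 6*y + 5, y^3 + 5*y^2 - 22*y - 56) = 1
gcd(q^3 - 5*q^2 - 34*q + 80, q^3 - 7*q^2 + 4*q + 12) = q - 2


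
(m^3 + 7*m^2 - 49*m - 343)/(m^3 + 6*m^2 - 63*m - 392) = (m - 7)/(m - 8)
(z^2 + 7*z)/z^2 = (z + 7)/z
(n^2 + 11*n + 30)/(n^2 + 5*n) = (n + 6)/n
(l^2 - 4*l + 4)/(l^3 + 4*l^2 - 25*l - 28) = (l^2 - 4*l + 4)/(l^3 + 4*l^2 - 25*l - 28)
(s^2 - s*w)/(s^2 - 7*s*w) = (s - w)/(s - 7*w)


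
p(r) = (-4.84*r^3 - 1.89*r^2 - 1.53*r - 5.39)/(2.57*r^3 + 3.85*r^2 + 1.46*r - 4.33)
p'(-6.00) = -0.07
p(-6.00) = -2.28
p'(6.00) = -0.03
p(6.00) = -1.62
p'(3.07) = -0.02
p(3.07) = -1.52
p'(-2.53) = 0.15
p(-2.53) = -2.59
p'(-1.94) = 1.21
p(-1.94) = -2.26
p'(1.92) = 0.31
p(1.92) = -1.61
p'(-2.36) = 0.33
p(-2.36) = -2.55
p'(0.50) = 12.80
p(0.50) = 3.12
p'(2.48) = 0.05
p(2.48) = -1.52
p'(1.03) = 10.03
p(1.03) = -3.51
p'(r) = (-14.52*r^2 - 3.78*r - 1.53)/(2.57*r^3 + 3.85*r^2 + 1.46*r - 4.33) + (-7.71*r^2 - 7.7*r - 1.46)*(-4.84*r^3 - 1.89*r^2 - 1.53*r - 5.39)/(2.57*r^3 + 3.85*r^2 + 1.46*r - 4.33)^2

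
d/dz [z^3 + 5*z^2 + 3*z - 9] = 3*z^2 + 10*z + 3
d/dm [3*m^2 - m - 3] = 6*m - 1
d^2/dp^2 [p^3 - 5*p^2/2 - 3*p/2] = 6*p - 5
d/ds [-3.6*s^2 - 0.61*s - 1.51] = -7.2*s - 0.61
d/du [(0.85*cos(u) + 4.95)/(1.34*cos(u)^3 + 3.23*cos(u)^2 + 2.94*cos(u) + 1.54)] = (2.278*cos(u)^3 + 22.6445*cos(u)^2 + 31.977*cos(u) + 13.244)*sin(u)/(1.7956*cos(u)^6 + 8.6564*cos(u)^5 + 18.3121*cos(u)^4 + 23.1196*cos(u)^3 + 18.592*cos(u)^2 + 9.0552*cos(u) + 2.3716)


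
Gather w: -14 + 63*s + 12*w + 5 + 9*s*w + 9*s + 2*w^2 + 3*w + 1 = 72*s + 2*w^2 + w*(9*s + 15) - 8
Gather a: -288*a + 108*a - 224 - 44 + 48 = -180*a - 220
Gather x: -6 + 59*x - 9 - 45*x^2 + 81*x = -45*x^2 + 140*x - 15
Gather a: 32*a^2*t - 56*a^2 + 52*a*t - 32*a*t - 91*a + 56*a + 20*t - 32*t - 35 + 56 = a^2*(32*t - 56) + a*(20*t - 35) - 12*t + 21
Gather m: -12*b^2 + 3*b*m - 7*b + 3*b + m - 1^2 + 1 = -12*b^2 - 4*b + m*(3*b + 1)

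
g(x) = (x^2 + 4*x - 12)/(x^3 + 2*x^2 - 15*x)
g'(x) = (2*x + 4)/(x^3 + 2*x^2 - 15*x) + (-3*x^2 - 4*x + 15)*(x^2 + 4*x - 12)/(x^3 + 2*x^2 - 15*x)^2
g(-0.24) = -3.49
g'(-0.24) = -13.92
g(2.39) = -0.30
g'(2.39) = -1.14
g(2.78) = -1.44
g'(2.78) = -7.85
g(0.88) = 0.70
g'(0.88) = -1.11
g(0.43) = 1.68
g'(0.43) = -4.38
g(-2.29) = -0.48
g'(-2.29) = -0.14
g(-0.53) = -1.65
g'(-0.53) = -2.87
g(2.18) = -0.11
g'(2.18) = -0.72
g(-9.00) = -0.08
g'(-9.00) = 0.00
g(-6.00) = 0.00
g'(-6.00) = 0.15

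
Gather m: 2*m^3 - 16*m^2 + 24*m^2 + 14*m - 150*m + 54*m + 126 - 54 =2*m^3 + 8*m^2 - 82*m + 72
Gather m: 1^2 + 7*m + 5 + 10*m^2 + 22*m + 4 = 10*m^2 + 29*m + 10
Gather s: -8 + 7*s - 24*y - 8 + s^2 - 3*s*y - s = s^2 + s*(6 - 3*y) - 24*y - 16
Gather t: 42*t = 42*t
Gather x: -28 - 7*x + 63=35 - 7*x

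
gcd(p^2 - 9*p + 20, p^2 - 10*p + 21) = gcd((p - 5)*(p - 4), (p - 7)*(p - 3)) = 1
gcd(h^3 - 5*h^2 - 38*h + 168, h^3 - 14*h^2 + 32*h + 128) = 1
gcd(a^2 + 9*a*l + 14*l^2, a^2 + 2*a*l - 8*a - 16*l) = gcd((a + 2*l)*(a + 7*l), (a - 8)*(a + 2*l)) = a + 2*l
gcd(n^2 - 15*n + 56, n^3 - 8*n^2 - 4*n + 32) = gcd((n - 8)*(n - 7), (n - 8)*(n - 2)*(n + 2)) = n - 8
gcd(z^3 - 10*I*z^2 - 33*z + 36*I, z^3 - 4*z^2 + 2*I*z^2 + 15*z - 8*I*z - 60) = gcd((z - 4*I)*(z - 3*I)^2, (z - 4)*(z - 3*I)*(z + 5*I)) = z - 3*I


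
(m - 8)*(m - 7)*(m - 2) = m^3 - 17*m^2 + 86*m - 112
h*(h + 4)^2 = h^3 + 8*h^2 + 16*h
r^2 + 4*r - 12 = (r - 2)*(r + 6)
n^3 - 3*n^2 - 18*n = n*(n - 6)*(n + 3)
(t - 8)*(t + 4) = t^2 - 4*t - 32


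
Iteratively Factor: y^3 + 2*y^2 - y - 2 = (y + 1)*(y^2 + y - 2) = (y + 1)*(y + 2)*(y - 1)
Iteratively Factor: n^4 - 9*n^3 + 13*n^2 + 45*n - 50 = (n - 5)*(n^3 - 4*n^2 - 7*n + 10) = (n - 5)*(n + 2)*(n^2 - 6*n + 5) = (n - 5)^2*(n + 2)*(n - 1)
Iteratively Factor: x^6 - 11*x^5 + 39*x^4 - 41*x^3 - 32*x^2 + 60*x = (x - 2)*(x^5 - 9*x^4 + 21*x^3 + x^2 - 30*x) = (x - 2)^2*(x^4 - 7*x^3 + 7*x^2 + 15*x) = (x - 2)^2*(x + 1)*(x^3 - 8*x^2 + 15*x) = (x - 5)*(x - 2)^2*(x + 1)*(x^2 - 3*x) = (x - 5)*(x - 3)*(x - 2)^2*(x + 1)*(x)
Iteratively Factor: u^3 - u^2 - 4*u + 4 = (u + 2)*(u^2 - 3*u + 2) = (u - 1)*(u + 2)*(u - 2)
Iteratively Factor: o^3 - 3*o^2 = (o)*(o^2 - 3*o) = o*(o - 3)*(o)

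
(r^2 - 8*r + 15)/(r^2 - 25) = (r - 3)/(r + 5)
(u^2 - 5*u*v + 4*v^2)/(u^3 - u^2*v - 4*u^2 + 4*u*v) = (u - 4*v)/(u*(u - 4))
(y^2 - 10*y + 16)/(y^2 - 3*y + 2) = (y - 8)/(y - 1)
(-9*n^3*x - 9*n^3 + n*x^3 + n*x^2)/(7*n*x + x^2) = n*(-9*n^2*x - 9*n^2 + x^3 + x^2)/(x*(7*n + x))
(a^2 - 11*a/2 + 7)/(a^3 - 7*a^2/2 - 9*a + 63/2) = (a - 2)/(a^2 - 9)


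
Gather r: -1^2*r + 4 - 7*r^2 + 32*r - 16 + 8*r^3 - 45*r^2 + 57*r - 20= 8*r^3 - 52*r^2 + 88*r - 32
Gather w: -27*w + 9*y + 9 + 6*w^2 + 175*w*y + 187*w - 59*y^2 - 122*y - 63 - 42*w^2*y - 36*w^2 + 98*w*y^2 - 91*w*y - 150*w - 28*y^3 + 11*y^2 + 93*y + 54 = w^2*(-42*y - 30) + w*(98*y^2 + 84*y + 10) - 28*y^3 - 48*y^2 - 20*y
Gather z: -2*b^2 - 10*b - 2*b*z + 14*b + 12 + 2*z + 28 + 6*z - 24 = -2*b^2 + 4*b + z*(8 - 2*b) + 16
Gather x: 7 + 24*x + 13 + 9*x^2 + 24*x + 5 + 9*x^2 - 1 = 18*x^2 + 48*x + 24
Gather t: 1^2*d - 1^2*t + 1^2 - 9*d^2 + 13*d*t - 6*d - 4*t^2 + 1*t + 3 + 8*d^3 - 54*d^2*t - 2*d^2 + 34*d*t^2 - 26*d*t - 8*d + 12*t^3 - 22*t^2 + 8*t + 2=8*d^3 - 11*d^2 - 13*d + 12*t^3 + t^2*(34*d - 26) + t*(-54*d^2 - 13*d + 8) + 6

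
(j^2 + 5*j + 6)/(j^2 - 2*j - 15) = (j + 2)/(j - 5)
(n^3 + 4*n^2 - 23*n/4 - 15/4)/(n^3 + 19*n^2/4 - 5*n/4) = (4*n^2 - 4*n - 3)/(n*(4*n - 1))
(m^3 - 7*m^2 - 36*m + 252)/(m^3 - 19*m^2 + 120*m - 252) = (m + 6)/(m - 6)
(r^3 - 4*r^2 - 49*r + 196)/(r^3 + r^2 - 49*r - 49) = (r - 4)/(r + 1)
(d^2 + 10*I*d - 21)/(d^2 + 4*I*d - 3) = (d + 7*I)/(d + I)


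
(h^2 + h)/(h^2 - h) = (h + 1)/(h - 1)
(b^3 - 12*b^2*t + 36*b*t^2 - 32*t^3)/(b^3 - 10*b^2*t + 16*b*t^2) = (b - 2*t)/b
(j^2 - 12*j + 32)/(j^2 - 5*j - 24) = (j - 4)/(j + 3)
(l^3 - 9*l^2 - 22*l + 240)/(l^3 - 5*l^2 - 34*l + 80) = (l - 6)/(l - 2)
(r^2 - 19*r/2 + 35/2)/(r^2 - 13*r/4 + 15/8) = 4*(r - 7)/(4*r - 3)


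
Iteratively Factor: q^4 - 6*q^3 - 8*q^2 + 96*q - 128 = (q - 2)*(q^3 - 4*q^2 - 16*q + 64) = (q - 4)*(q - 2)*(q^2 - 16) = (q - 4)^2*(q - 2)*(q + 4)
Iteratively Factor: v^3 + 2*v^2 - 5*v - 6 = (v - 2)*(v^2 + 4*v + 3) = (v - 2)*(v + 1)*(v + 3)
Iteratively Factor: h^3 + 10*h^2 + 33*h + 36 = (h + 4)*(h^2 + 6*h + 9) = (h + 3)*(h + 4)*(h + 3)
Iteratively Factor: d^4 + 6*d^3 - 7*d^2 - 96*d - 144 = (d + 4)*(d^3 + 2*d^2 - 15*d - 36) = (d + 3)*(d + 4)*(d^2 - d - 12) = (d + 3)^2*(d + 4)*(d - 4)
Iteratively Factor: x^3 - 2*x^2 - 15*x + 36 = (x - 3)*(x^2 + x - 12) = (x - 3)^2*(x + 4)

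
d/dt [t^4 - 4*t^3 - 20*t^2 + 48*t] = 4*t^3 - 12*t^2 - 40*t + 48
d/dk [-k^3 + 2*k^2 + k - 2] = -3*k^2 + 4*k + 1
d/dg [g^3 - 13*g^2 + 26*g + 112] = 3*g^2 - 26*g + 26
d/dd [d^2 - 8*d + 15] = 2*d - 8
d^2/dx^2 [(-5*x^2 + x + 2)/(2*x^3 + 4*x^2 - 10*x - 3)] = 2*(-20*x^6 + 12*x^5 - 228*x^4 - 246*x^3 - 168*x^2 - 168*x + 149)/(8*x^9 + 48*x^8 - 24*x^7 - 452*x^6 - 24*x^5 + 1416*x^4 - 226*x^3 - 792*x^2 - 270*x - 27)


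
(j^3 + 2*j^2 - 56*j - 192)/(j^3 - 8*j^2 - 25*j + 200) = (j^2 + 10*j + 24)/(j^2 - 25)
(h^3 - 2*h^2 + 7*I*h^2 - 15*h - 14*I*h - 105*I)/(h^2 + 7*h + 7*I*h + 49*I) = (h^2 - 2*h - 15)/(h + 7)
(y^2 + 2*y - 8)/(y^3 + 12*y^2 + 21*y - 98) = (y + 4)/(y^2 + 14*y + 49)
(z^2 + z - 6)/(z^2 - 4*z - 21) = (z - 2)/(z - 7)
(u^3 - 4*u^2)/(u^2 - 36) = u^2*(u - 4)/(u^2 - 36)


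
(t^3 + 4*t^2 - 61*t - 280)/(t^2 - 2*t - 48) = (t^2 + 12*t + 35)/(t + 6)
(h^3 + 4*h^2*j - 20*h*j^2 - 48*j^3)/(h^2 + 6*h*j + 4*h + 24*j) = (h^2 - 2*h*j - 8*j^2)/(h + 4)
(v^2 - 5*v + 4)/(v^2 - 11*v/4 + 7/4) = 4*(v - 4)/(4*v - 7)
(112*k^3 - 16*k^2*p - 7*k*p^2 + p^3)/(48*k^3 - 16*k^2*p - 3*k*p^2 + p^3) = (-7*k + p)/(-3*k + p)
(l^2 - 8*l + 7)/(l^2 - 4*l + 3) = (l - 7)/(l - 3)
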